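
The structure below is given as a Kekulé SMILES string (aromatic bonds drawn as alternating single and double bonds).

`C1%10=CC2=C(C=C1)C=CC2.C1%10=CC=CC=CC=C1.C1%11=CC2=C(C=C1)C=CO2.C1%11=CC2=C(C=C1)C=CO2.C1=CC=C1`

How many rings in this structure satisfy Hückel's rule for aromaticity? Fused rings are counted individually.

The SMILES encodes a six-membered carbon ring with three alternating C=C double bonds, fused to a five-membered carbon ring containing one C=C double bond and one sp³ carbon; an eight-membered carbon ring with four alternating C=C double bonds; a six-membered carbon ring with three alternating C=C double bonds, fused to a five-membered ring containing one oxygen and two C=C double bonds; a six-membered carbon ring with three alternating C=C double bonds, fused to a five-membered ring containing one oxygen and two C=C double bonds; a four-membered carbon ring with two alternating C=C double bonds.
The 6-membered ring has a continuous p-orbital overlap around the ring; 3 ring double bonds give 6 π electrons. 6 = 4(1)+2, so it is aromatic (benzene ring).
The 5-membered ring has one sp³ carbon, so it is not fully conjugated — not aromatic (cyclopentene ring).
The 8-membered ring has only sp² ring atoms; a planar conformation would have a fully conjugated π system of 8 electrons. But 8 = 4(2), which is 4n not 4n+2, so it is not aromatic (cyclooctatetraene) — cyclooctatetraene distorts into a non-planar tub to avoid antiaromaticity.
The fused 6/5-membered bicyclic (with one oxygen) is a single π system with 9 sp² atoms and 10 π electrons from ring double bonds plus a heteroatom lone pair. 10 = 4(2)+2, so the system is aromatic and both rings count as aromatic (benzofuran).
The fused 6/5-membered bicyclic (with one oxygen) is a single π system with 9 sp² atoms and 10 π electrons from ring double bonds plus a heteroatom lone pair. 10 = 4(2)+2, so the system is aromatic and both rings count as aromatic (benzofuran).
The 4-membered ring has only sp² ring atoms; a planar conformation would have a fully conjugated π system of 4 electrons. But 4 = 4(1), which is 4n not 4n+2, so it is not aromatic (cyclobutadiene) — cyclobutadiene is antiaromatic and distorts to a rectangle.
5 of the 8 rings are aromatic. Total: 5.

5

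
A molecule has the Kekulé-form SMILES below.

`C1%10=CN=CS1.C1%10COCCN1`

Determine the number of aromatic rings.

1

The SMILES encodes a five-membered ring with a sulfur at position 1 and a nitrogen at position 3 (in a C=N bond), with two double bonds; a six-membered saturated ring with an oxygen and an N–H nitrogen at positions 1 and 4.
The 5-membered ring with one sulfur and one =N– is planar and fully conjugated; 2 ring double bonds (4 π electrons) plus a heteroatom lone pair (2) give 6 π electrons. That satisfies 4n+2 with n=1, so it is aromatic (thiazole).
The 6-membered ring with one oxygen and one N–H (1,4) has only sp³ atoms, so it is not fully conjugated — not aromatic (morpholine).
1 of the 2 rings is aromatic. Total: 1.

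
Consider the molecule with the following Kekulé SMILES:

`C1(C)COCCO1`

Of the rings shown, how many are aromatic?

The SMILES encodes a six-membered saturated ring with oxygens at positions 1 and 4.
The 6-membered ring with two oxygens (1,4) has only sp³ atoms, so it is not fully conjugated — not aromatic (1,4-dioxane).

0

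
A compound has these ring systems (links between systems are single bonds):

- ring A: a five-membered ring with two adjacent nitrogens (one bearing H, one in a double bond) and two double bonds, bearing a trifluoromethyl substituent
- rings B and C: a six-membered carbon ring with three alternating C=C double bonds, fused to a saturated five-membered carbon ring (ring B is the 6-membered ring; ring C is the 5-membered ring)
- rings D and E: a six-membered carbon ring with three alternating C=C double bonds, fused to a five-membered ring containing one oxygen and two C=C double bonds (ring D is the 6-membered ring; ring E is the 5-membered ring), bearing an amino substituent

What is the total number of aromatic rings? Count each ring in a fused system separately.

Ring A is fully conjugated (every ring atom contributes a p orbital); 2 ring double bonds (4 π electrons) plus a heteroatom lone pair (2) give 6 π electrons. Since 6 = 4n+2 (n=1), ring A is aromatic (pyrazole).
Ring B is planar and fully conjugated; 3 ring double bonds give 6 π electrons. Since 6 = 4n+2 (n=1), ring B is aromatic (benzene ring).
Ring C has three sp³ carbons, so it is not fully conjugated — not aromatic (cyclopentane ring).
Rings D and E form a fused bicyclic system (with one oxygen) with 9 sp² atoms and 10 π electrons from ring double bonds plus a heteroatom lone pair. 10 = 4(2)+2, so the system is aromatic and both rings count as aromatic (benzofuran).
Aromatic: A, B, D, E. Total: 4.

4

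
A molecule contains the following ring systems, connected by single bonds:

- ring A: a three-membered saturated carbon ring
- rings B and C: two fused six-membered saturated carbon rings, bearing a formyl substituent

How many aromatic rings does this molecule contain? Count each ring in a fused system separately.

0

Ring A has only sp³ atoms, so it is not fully conjugated — not aromatic (cyclopropane).
Ring B has only sp³ atoms, so it is not fully conjugated — not aromatic (cyclohexane ring).
Ring C has only sp³ atoms, so it is not fully conjugated — not aromatic (cyclohexane ring).
No ring is aromatic. Total: 0.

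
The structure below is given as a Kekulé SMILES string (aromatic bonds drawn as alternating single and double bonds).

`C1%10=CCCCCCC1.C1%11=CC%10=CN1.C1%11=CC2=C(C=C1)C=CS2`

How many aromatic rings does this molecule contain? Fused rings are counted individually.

The SMILES encodes an eight-membered carbon ring with one C=C double bond; a five-membered ring of four carbons and one nitrogen bearing a hydrogen, with two C=C double bonds; a six-membered carbon ring with three alternating C=C double bonds, fused to a five-membered ring containing one sulfur and two C=C double bonds.
The 8-membered ring has six sp³ carbons, so it is not fully conjugated — not aromatic (cyclooctene).
The 5-membered ring with one N–H is planar and fully conjugated; 2 ring double bonds (4 π electrons) plus a heteroatom lone pair (2) give 6 π electrons. That satisfies 4n+2 with n=1, so it is aromatic (pyrrole).
The fused 6/5-membered bicyclic (with one sulfur) is a single π system with 9 sp² atoms and 10 π electrons from ring double bonds plus a heteroatom lone pair. 10 = 4(2)+2, so the system is aromatic and both rings count as aromatic (benzothiophene).
3 of the 4 rings are aromatic. Total: 3.

3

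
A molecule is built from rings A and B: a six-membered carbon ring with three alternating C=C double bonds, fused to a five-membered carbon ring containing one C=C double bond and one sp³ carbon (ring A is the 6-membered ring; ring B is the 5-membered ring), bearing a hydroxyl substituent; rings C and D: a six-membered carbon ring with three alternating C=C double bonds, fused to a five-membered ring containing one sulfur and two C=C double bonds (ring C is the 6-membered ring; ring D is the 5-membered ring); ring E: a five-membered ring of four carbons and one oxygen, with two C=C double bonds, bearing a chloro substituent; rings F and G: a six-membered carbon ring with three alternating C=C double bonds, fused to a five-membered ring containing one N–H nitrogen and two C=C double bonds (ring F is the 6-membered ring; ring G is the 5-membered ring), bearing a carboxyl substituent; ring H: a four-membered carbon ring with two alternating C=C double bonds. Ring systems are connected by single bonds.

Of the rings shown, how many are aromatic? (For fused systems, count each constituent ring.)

6

Ring A is fully conjugated (every ring atom contributes a p orbital); 3 ring double bonds give 6 π electrons. Since 6 = 4n+2 (n=1), ring A is aromatic (benzene ring).
Ring B has one sp³ carbon, so it is not fully conjugated — not aromatic (cyclopentene ring).
Rings C and D form a fused bicyclic system (with one sulfur) with 9 sp² atoms and 10 π electrons from ring double bonds plus a heteroatom lone pair. 10 = 4(2)+2, so the system is aromatic and both rings count as aromatic (benzothiophene).
Ring E is planar and fully conjugated; 2 ring double bonds (4 π electrons) plus a heteroatom lone pair (2) give 6 π electrons. 6 = 4(1)+2, so ring E is aromatic (furan).
Rings F and G form a fused bicyclic system (with one N–H) with 9 sp² atoms and 10 π electrons from ring double bonds plus a heteroatom lone pair. 10 = 4(2)+2, so the system is aromatic and both rings count as aromatic (indole).
Ring H has only sp² ring atoms; a planar conformation would have a fully conjugated π system of 4 electrons. But 4 = 4(1), which is 4n not 4n+2, so ring H is not aromatic (cyclobutadiene) — cyclobutadiene is antiaromatic and distorts to a rectangle.
Aromatic: A, C, D, E, F, G. Total: 6.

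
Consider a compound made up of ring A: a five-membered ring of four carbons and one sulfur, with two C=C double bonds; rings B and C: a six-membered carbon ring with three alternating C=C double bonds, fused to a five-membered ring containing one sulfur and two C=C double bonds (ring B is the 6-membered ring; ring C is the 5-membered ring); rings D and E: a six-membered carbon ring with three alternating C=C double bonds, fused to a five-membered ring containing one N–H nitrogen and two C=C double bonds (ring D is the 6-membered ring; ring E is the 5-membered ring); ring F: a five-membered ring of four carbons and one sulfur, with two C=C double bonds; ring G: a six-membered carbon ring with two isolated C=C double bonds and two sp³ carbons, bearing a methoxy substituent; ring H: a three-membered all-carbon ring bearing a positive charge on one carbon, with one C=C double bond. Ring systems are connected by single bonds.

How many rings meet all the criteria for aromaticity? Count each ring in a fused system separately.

7

Ring A is planar and fully conjugated; 2 ring double bonds (4 π electrons) plus a heteroatom lone pair (2) give 6 π electrons. That satisfies 4n+2 with n=1, so ring A is aromatic (thiophene).
Rings B and C form a fused bicyclic system (with one sulfur) with 9 sp² atoms and 10 π electrons from ring double bonds plus a heteroatom lone pair. 10 = 4(2)+2, so the system is aromatic and both rings count as aromatic (benzothiophene).
Rings D and E form a fused bicyclic system (with one N–H) with 9 sp² atoms and 10 π electrons from ring double bonds plus a heteroatom lone pair. 10 = 4(2)+2, so the system is aromatic and both rings count as aromatic (indole).
Ring F is fully conjugated (every ring atom contributes a p orbital); 2 ring double bonds (4 π electrons) plus a heteroatom lone pair (2) give 6 π electrons. 6 = 4(1)+2, so ring F is aromatic (thiophene).
Ring G has two sp³ carbons, so it is not fully conjugated — not aromatic (1,4-cyclohexadiene).
Ring H is fully conjugated (every ring atom contributes a p orbital); 1 ring double bond (2 π electrons) plus the carbocation's empty p orbital (0, but keeps the ring conjugated) give 2 π electrons. That satisfies 4n+2 with n=0, so ring H is aromatic (cyclopropenyl cation).
Aromatic: A, B, C, D, E, F, H. Total: 7.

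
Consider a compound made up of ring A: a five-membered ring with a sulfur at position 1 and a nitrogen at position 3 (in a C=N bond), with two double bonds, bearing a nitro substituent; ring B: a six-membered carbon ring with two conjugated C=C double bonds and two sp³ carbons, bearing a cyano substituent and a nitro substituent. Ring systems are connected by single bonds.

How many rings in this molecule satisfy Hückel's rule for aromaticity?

1

Ring A is planar and fully conjugated; 2 ring double bonds (4 π electrons) plus a heteroatom lone pair (2) give 6 π electrons. 6 = 4(1)+2, so ring A is aromatic (thiazole).
Ring B has two sp³ carbons, so it is not fully conjugated — not aromatic (1,3-cyclohexadiene).
Aromatic: A. Total: 1.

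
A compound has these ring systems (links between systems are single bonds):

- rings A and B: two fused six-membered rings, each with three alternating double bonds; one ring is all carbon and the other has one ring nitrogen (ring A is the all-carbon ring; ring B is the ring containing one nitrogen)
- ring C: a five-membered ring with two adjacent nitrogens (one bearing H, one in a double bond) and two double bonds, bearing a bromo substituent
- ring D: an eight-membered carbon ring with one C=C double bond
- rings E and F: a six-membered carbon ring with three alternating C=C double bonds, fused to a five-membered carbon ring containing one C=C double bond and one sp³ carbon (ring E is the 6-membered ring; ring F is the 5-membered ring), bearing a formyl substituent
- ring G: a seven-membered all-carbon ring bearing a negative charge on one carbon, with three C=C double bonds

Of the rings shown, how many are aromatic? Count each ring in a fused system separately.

4

Rings A and B form a fused bicyclic system (with one nitrogen) with 10 sp² atoms and 10 π electrons from ring double bonds. 10 = 4(2)+2, so the system is aromatic and both rings count as aromatic (quinoline).
Ring C has a continuous p-orbital overlap around the ring; 2 ring double bonds (4 π electrons) plus a heteroatom lone pair (2) give 6 π electrons. 6 = 4(1)+2, so ring C is aromatic (pyrazole).
Ring D has six sp³ carbons, so it is not fully conjugated — not aromatic (cyclooctene).
Ring E is planar and fully conjugated; 3 ring double bonds give 6 π electrons. Since 6 = 4n+2 (n=1), ring E is aromatic (benzene ring).
Ring F has one sp³ carbon, so it is not fully conjugated — not aromatic (cyclopentene ring).
Ring G has only sp² ring atoms; a planar conformation would have a fully conjugated π system of 8 electrons. But 8 = 4(2), which is 4n not 4n+2, so ring G is not aromatic (cycloheptatrienyl anion).
Aromatic: A, B, C, E. Total: 4.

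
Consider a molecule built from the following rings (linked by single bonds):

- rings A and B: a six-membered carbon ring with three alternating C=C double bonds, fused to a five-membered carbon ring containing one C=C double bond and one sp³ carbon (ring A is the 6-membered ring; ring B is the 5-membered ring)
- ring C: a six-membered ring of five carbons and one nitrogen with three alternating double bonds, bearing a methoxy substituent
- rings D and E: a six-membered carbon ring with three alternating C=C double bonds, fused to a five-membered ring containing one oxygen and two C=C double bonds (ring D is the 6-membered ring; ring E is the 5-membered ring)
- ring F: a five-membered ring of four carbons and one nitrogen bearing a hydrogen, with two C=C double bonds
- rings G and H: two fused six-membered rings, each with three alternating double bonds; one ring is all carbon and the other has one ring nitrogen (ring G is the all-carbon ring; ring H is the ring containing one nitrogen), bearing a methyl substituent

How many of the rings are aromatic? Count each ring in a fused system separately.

Ring A has a continuous p-orbital overlap around the ring; 3 ring double bonds give 6 π electrons. 6 = 4(1)+2, so ring A is aromatic (benzene ring).
Ring B has one sp³ carbon, so it is not fully conjugated — not aromatic (cyclopentene ring).
Ring C has a continuous p-orbital overlap around the ring; 3 ring double bonds give 6 π electrons. Since 6 = 4n+2 (n=1), ring C is aromatic (pyridine).
Rings D and E form a fused bicyclic system (with one oxygen) with 9 sp² atoms and 10 π electrons from ring double bonds plus a heteroatom lone pair. 10 = 4(2)+2, so the system is aromatic and both rings count as aromatic (benzofuran).
Ring F is fully conjugated (every ring atom contributes a p orbital); 2 ring double bonds (4 π electrons) plus a heteroatom lone pair (2) give 6 π electrons. Since 6 = 4n+2 (n=1), ring F is aromatic (pyrrole).
Rings G and H form a fused bicyclic system (with one nitrogen) with 10 sp² atoms and 10 π electrons from ring double bonds. 10 = 4(2)+2, so the system is aromatic and both rings count as aromatic (quinoline).
Aromatic: A, C, D, E, F, G, H. Total: 7.

7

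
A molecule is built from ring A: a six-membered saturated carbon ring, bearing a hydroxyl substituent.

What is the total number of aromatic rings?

Ring A has only sp³ atoms, so it is not fully conjugated — not aromatic (cyclohexane).

0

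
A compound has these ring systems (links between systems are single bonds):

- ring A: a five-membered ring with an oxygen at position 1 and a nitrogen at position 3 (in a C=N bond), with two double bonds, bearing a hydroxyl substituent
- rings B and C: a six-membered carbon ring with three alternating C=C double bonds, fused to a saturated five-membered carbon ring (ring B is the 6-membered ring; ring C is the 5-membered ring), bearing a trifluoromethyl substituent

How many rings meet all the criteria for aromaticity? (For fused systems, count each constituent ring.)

2

Ring A is fully conjugated (every ring atom contributes a p orbital); 2 ring double bonds (4 π electrons) plus a heteroatom lone pair (2) give 6 π electrons. That satisfies 4n+2 with n=1, so ring A is aromatic (oxazole).
Ring B is fully conjugated (every ring atom contributes a p orbital); 3 ring double bonds give 6 π electrons. That satisfies 4n+2 with n=1, so ring B is aromatic (benzene ring).
Ring C has three sp³ carbons, so it is not fully conjugated — not aromatic (cyclopentane ring).
Aromatic: A, B. Total: 2.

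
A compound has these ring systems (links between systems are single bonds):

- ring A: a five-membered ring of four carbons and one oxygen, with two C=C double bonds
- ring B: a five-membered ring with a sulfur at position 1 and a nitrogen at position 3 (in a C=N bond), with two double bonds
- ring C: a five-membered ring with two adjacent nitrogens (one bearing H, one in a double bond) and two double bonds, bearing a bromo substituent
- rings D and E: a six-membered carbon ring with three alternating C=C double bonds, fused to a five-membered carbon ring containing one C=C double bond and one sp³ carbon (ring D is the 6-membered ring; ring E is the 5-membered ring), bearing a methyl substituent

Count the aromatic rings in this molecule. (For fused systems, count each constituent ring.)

Ring A is fully conjugated (every ring atom contributes a p orbital); 2 ring double bonds (4 π electrons) plus a heteroatom lone pair (2) give 6 π electrons. 6 = 4(1)+2, so ring A is aromatic (furan).
Ring B is planar and fully conjugated; 2 ring double bonds (4 π electrons) plus a heteroatom lone pair (2) give 6 π electrons. Since 6 = 4n+2 (n=1), ring B is aromatic (thiazole).
Ring C has a continuous p-orbital overlap around the ring; 2 ring double bonds (4 π electrons) plus a heteroatom lone pair (2) give 6 π electrons. 6 = 4(1)+2, so ring C is aromatic (pyrazole).
Ring D has a continuous p-orbital overlap around the ring; 3 ring double bonds give 6 π electrons. 6 = 4(1)+2, so ring D is aromatic (benzene ring).
Ring E has one sp³ carbon, so it is not fully conjugated — not aromatic (cyclopentene ring).
Aromatic: A, B, C, D. Total: 4.

4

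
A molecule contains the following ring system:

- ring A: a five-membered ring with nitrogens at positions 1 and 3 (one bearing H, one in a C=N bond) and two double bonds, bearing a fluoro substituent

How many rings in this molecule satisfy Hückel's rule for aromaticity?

1

Ring A has a continuous p-orbital overlap around the ring; 2 ring double bonds (4 π electrons) plus a heteroatom lone pair (2) give 6 π electrons. Since 6 = 4n+2 (n=1), ring A is aromatic (imidazole).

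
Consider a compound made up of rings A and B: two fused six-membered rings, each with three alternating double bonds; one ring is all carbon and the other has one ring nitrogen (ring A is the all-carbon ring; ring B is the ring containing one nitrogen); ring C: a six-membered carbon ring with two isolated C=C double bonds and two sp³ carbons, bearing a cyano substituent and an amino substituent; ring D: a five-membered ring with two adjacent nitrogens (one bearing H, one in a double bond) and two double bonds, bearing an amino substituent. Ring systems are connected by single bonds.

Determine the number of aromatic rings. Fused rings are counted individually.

3

Rings A and B form a fused bicyclic system (with one nitrogen) with 10 sp² atoms and 10 π electrons from ring double bonds. 10 = 4(2)+2, so the system is aromatic and both rings count as aromatic (quinoline).
Ring C has two sp³ carbons, so it is not fully conjugated — not aromatic (1,4-cyclohexadiene).
Ring D is fully conjugated (every ring atom contributes a p orbital); 2 ring double bonds (4 π electrons) plus a heteroatom lone pair (2) give 6 π electrons. That satisfies 4n+2 with n=1, so ring D is aromatic (pyrazole).
Aromatic: A, B, D. Total: 3.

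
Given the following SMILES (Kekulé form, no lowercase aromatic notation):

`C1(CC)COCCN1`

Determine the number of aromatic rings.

The SMILES encodes a six-membered saturated ring with an oxygen and an N–H nitrogen at positions 1 and 4.
The 6-membered ring with one oxygen and one N–H (1,4) has only sp³ atoms, so it is not fully conjugated — not aromatic (morpholine).

0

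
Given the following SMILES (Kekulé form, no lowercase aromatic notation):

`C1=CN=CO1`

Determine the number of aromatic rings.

1

The SMILES encodes a five-membered ring with an oxygen at position 1 and a nitrogen at position 3 (in a C=N bond), with two double bonds.
The 5-membered ring with one oxygen and one =N– has a continuous p-orbital overlap around the ring; 2 ring double bonds (4 π electrons) plus a heteroatom lone pair (2) give 6 π electrons. 6 = 4(1)+2, so it is aromatic (oxazole).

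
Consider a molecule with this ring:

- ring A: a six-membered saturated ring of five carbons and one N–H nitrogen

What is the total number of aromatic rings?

Ring A has only sp³ atoms, so it is not fully conjugated — not aromatic (piperidine).

0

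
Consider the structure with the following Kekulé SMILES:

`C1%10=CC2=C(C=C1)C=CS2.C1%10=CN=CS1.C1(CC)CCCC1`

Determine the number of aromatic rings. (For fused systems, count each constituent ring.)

The SMILES encodes a six-membered carbon ring with three alternating C=C double bonds, fused to a five-membered ring containing one sulfur and two C=C double bonds; a five-membered ring with a sulfur at position 1 and a nitrogen at position 3 (in a C=N bond), with two double bonds; a five-membered saturated carbon ring.
The fused 6/5-membered bicyclic (with one sulfur) is a single π system with 9 sp² atoms and 10 π electrons from ring double bonds plus a heteroatom lone pair. 10 = 4(2)+2, so the system is aromatic and both rings count as aromatic (benzothiophene).
The 5-membered ring with one sulfur and one =N– is planar and fully conjugated; 2 ring double bonds (4 π electrons) plus a heteroatom lone pair (2) give 6 π electrons. That satisfies 4n+2 with n=1, so it is aromatic (thiazole).
The 5-membered ring has only sp³ atoms, so it is not fully conjugated — not aromatic (cyclopentane).
3 of the 4 rings are aromatic. Total: 3.

3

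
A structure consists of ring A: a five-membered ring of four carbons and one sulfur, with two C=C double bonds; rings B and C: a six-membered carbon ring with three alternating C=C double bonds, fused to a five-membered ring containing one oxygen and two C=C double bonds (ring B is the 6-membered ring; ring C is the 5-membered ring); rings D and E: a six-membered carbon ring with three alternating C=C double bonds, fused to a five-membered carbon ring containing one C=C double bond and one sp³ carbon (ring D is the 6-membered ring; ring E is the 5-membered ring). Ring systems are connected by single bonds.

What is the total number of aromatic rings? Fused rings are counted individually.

Ring A has a continuous p-orbital overlap around the ring; 2 ring double bonds (4 π electrons) plus a heteroatom lone pair (2) give 6 π electrons. That satisfies 4n+2 with n=1, so ring A is aromatic (thiophene).
Rings B and C form a fused bicyclic system (with one oxygen) with 9 sp² atoms and 10 π electrons from ring double bonds plus a heteroatom lone pair. 10 = 4(2)+2, so the system is aromatic and both rings count as aromatic (benzofuran).
Ring D has a continuous p-orbital overlap around the ring; 3 ring double bonds give 6 π electrons. Since 6 = 4n+2 (n=1), ring D is aromatic (benzene ring).
Ring E has one sp³ carbon, so it is not fully conjugated — not aromatic (cyclopentene ring).
Aromatic: A, B, C, D. Total: 4.

4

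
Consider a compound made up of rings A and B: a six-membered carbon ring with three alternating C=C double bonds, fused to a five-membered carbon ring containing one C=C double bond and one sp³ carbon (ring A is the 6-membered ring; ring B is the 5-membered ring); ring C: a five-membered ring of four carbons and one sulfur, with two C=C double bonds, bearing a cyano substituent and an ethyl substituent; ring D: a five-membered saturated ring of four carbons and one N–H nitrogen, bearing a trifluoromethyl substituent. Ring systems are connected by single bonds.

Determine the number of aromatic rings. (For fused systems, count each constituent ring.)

2

Ring A is fully conjugated (every ring atom contributes a p orbital); 3 ring double bonds give 6 π electrons. That satisfies 4n+2 with n=1, so ring A is aromatic (benzene ring).
Ring B has one sp³ carbon, so it is not fully conjugated — not aromatic (cyclopentene ring).
Ring C is planar and fully conjugated; 2 ring double bonds (4 π electrons) plus a heteroatom lone pair (2) give 6 π electrons. Since 6 = 4n+2 (n=1), ring C is aromatic (thiophene).
Ring D has only sp³ atoms, so it is not fully conjugated — not aromatic (pyrrolidine).
Aromatic: A, C. Total: 2.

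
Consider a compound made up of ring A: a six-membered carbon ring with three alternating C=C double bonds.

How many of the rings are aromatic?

Ring A is fully conjugated (every ring atom contributes a p orbital); 3 ring double bonds give 6 π electrons. That satisfies 4n+2 with n=1, so ring A is aromatic (benzene).

1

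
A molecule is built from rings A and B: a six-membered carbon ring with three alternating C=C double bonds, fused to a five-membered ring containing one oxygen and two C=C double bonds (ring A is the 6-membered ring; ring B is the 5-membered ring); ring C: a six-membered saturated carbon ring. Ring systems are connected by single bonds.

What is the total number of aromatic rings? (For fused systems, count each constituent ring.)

2

Rings A and B form a fused bicyclic system (with one oxygen) with 9 sp² atoms and 10 π electrons from ring double bonds plus a heteroatom lone pair. 10 = 4(2)+2, so the system is aromatic and both rings count as aromatic (benzofuran).
Ring C has only sp³ atoms, so it is not fully conjugated — not aromatic (cyclohexane).
Aromatic: A, B. Total: 2.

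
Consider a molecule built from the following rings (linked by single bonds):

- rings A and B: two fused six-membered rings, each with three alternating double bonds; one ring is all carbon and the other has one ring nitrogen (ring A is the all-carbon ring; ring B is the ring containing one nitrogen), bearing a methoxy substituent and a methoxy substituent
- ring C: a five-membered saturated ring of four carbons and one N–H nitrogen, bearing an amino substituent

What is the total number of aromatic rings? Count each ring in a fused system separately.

2

Rings A and B form a fused bicyclic system (with one nitrogen) with 10 sp² atoms and 10 π electrons from ring double bonds. 10 = 4(2)+2, so the system is aromatic and both rings count as aromatic (quinoline).
Ring C has only sp³ atoms, so it is not fully conjugated — not aromatic (pyrrolidine).
Aromatic: A, B. Total: 2.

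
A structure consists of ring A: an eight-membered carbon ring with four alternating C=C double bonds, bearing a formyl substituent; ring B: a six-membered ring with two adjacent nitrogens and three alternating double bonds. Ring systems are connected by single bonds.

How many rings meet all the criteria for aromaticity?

Ring A has only sp² ring atoms; a planar conformation would have a fully conjugated π system of 8 electrons. But 8 = 4(2), which is 4n not 4n+2, so ring A is not aromatic (cyclooctatetraene) — cyclooctatetraene distorts into a non-planar tub to avoid antiaromaticity.
Ring B is planar and fully conjugated; 3 ring double bonds give 6 π electrons. Since 6 = 4n+2 (n=1), ring B is aromatic (pyridazine).
Aromatic: B. Total: 1.

1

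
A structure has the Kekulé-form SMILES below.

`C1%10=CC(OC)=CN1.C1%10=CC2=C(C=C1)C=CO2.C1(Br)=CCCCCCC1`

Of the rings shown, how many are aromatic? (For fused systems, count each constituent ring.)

3

The SMILES encodes a five-membered ring of four carbons and one nitrogen bearing a hydrogen, with two C=C double bonds; a six-membered carbon ring with three alternating C=C double bonds, fused to a five-membered ring containing one oxygen and two C=C double bonds; an eight-membered carbon ring with one C=C double bond.
The 5-membered ring with one N–H has a continuous p-orbital overlap around the ring; 2 ring double bonds (4 π electrons) plus a heteroatom lone pair (2) give 6 π electrons. 6 = 4(1)+2, so it is aromatic (pyrrole).
The fused 6/5-membered bicyclic (with one oxygen) is a single π system with 9 sp² atoms and 10 π electrons from ring double bonds plus a heteroatom lone pair. 10 = 4(2)+2, so the system is aromatic and both rings count as aromatic (benzofuran).
The 8-membered ring has six sp³ carbons, so it is not fully conjugated — not aromatic (cyclooctene).
3 of the 4 rings are aromatic. Total: 3.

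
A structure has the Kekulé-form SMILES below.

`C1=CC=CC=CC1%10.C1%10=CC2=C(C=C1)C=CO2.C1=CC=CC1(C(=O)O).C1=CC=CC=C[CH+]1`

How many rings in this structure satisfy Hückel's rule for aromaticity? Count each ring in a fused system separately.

3

The SMILES encodes a seven-membered carbon ring with three C=C double bonds and one sp³ carbon; a six-membered carbon ring with three alternating C=C double bonds, fused to a five-membered ring containing one oxygen and two C=C double bonds; a five-membered carbon ring with two conjugated C=C double bonds and one sp³ carbon; a seven-membered all-carbon ring bearing a positive charge on one carbon, with three C=C double bonds.
The 7-membered ring has one sp³ carbon, so it is not fully conjugated — not aromatic (cycloheptatriene).
The fused 6/5-membered bicyclic (with one oxygen) is a single π system with 9 sp² atoms and 10 π electrons from ring double bonds plus a heteroatom lone pair. 10 = 4(2)+2, so the system is aromatic and both rings count as aromatic (benzofuran).
The 5-membered ring has one sp³ carbon, so it is not fully conjugated — not aromatic (cyclopentadiene).
The second 7-membered ring has a continuous p-orbital overlap around the ring; 3 ring double bonds (6 π electrons) plus the carbocation's empty p orbital (0, but keeps the ring conjugated) give 6 π electrons. That satisfies 4n+2 with n=1, so it is aromatic (tropylium cation).
3 of the 5 rings are aromatic. Total: 3.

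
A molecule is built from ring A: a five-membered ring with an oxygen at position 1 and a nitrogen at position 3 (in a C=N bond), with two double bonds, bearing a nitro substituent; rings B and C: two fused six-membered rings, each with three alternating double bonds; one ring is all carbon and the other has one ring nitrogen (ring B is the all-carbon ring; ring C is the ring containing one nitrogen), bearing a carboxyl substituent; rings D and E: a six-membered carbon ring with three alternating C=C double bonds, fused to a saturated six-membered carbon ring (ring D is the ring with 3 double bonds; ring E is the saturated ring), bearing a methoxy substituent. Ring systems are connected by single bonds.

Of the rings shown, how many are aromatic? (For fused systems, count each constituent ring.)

4

Ring A is fully conjugated (every ring atom contributes a p orbital); 2 ring double bonds (4 π electrons) plus a heteroatom lone pair (2) give 6 π electrons. That satisfies 4n+2 with n=1, so ring A is aromatic (oxazole).
Rings B and C form a fused bicyclic system (with one nitrogen) with 10 sp² atoms and 10 π electrons from ring double bonds. 10 = 4(2)+2, so the system is aromatic and both rings count as aromatic (quinoline).
Ring D is planar and fully conjugated; 3 ring double bonds give 6 π electrons. Since 6 = 4n+2 (n=1), ring D is aromatic (benzene ring).
Ring E has four sp³ carbons, so it is not fully conjugated — not aromatic (cyclohexane ring).
Aromatic: A, B, C, D. Total: 4.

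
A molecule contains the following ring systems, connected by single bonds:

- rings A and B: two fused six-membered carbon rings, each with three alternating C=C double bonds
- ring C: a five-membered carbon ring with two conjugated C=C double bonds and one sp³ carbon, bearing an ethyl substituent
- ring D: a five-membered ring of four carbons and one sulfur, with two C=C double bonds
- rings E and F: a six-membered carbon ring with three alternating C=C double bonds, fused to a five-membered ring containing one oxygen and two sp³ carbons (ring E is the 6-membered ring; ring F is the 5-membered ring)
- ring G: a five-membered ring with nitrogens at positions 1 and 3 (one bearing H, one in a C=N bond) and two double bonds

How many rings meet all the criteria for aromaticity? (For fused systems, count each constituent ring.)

5

Rings A and B form a fused bicyclic system with 10 sp² atoms and 10 π electrons from ring double bonds. 10 = 4(2)+2, so the system is aromatic and both rings count as aromatic (naphthalene).
Ring C has one sp³ carbon, so it is not fully conjugated — not aromatic (cyclopentadiene).
Ring D has a continuous p-orbital overlap around the ring; 2 ring double bonds (4 π electrons) plus a heteroatom lone pair (2) give 6 π electrons. 6 = 4(1)+2, so ring D is aromatic (thiophene).
Ring E is planar and fully conjugated; 3 ring double bonds give 6 π electrons. That satisfies 4n+2 with n=1, so ring E is aromatic (benzene ring).
Ring F has two sp³ carbons, so it is not fully conjugated — not aromatic (oxolane ring).
Ring G has a continuous p-orbital overlap around the ring; 2 ring double bonds (4 π electrons) plus a heteroatom lone pair (2) give 6 π electrons. That satisfies 4n+2 with n=1, so ring G is aromatic (imidazole).
Aromatic: A, B, D, E, G. Total: 5.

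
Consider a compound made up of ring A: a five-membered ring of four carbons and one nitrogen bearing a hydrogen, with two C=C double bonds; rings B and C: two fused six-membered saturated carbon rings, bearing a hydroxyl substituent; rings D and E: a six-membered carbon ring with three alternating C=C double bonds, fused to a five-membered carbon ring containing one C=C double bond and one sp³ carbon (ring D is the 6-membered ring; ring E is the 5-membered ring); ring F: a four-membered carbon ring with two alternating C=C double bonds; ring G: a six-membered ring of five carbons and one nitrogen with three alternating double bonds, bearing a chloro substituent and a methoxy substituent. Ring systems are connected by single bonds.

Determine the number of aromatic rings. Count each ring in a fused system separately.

Ring A is planar and fully conjugated; 2 ring double bonds (4 π electrons) plus a heteroatom lone pair (2) give 6 π electrons. Since 6 = 4n+2 (n=1), ring A is aromatic (pyrrole).
Ring B has only sp³ atoms, so it is not fully conjugated — not aromatic (cyclohexane ring).
Ring C has only sp³ atoms, so it is not fully conjugated — not aromatic (cyclohexane ring).
Ring D is fully conjugated (every ring atom contributes a p orbital); 3 ring double bonds give 6 π electrons. 6 = 4(1)+2, so ring D is aromatic (benzene ring).
Ring E has one sp³ carbon, so it is not fully conjugated — not aromatic (cyclopentene ring).
Ring F has only sp² ring atoms; a planar conformation would have a fully conjugated π system of 4 electrons. But 4 = 4(1), which is 4n not 4n+2, so ring F is not aromatic (cyclobutadiene) — cyclobutadiene is antiaromatic and distorts to a rectangle.
Ring G is planar and fully conjugated; 3 ring double bonds give 6 π electrons. 6 = 4(1)+2, so ring G is aromatic (pyridine).
Aromatic: A, D, G. Total: 3.

3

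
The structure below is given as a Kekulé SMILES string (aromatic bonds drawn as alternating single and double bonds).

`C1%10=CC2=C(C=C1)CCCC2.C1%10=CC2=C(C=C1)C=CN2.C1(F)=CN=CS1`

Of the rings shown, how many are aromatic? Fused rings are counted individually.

The SMILES encodes a six-membered carbon ring with three alternating C=C double bonds, fused to a saturated six-membered carbon ring; a six-membered carbon ring with three alternating C=C double bonds, fused to a five-membered ring containing one N–H nitrogen and two C=C double bonds; a five-membered ring with a sulfur at position 1 and a nitrogen at position 3 (in a C=N bond), with two double bonds.
The 6-membered ring has a continuous p-orbital overlap around the ring; 3 ring double bonds give 6 π electrons. Since 6 = 4n+2 (n=1), it is aromatic (benzene ring).
The second 6-membered ring has four sp³ carbons, so it is not fully conjugated — not aromatic (cyclohexane ring).
The fused 6/5-membered bicyclic (with one N–H) is a single π system with 9 sp² atoms and 10 π electrons from ring double bonds plus a heteroatom lone pair. 10 = 4(2)+2, so the system is aromatic and both rings count as aromatic (indole).
The 5-membered ring with one sulfur and one =N– has a continuous p-orbital overlap around the ring; 2 ring double bonds (4 π electrons) plus a heteroatom lone pair (2) give 6 π electrons. Since 6 = 4n+2 (n=1), it is aromatic (thiazole).
4 of the 5 rings are aromatic. Total: 4.

4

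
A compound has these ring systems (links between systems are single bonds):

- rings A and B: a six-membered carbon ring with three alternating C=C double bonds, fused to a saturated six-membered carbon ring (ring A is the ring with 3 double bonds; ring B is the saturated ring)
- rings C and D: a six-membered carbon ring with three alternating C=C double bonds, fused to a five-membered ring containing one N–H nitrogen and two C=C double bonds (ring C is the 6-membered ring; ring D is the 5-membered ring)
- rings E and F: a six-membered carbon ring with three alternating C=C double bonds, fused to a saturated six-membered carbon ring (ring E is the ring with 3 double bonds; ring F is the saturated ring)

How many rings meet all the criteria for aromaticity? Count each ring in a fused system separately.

4

Ring A is fully conjugated (every ring atom contributes a p orbital); 3 ring double bonds give 6 π electrons. That satisfies 4n+2 with n=1, so ring A is aromatic (benzene ring).
Ring B has four sp³ carbons, so it is not fully conjugated — not aromatic (cyclohexane ring).
Rings C and D form a fused bicyclic system (with one N–H) with 9 sp² atoms and 10 π electrons from ring double bonds plus a heteroatom lone pair. 10 = 4(2)+2, so the system is aromatic and both rings count as aromatic (indole).
Ring E is planar and fully conjugated; 3 ring double bonds give 6 π electrons. Since 6 = 4n+2 (n=1), ring E is aromatic (benzene ring).
Ring F has four sp³ carbons, so it is not fully conjugated — not aromatic (cyclohexane ring).
Aromatic: A, C, D, E. Total: 4.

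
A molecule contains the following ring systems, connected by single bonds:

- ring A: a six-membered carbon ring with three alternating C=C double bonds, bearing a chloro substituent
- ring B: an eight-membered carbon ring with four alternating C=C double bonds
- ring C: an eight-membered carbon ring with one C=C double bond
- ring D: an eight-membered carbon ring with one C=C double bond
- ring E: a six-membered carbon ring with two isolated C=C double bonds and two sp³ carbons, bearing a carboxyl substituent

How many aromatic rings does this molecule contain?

1

Ring A is planar and fully conjugated; 3 ring double bonds give 6 π electrons. Since 6 = 4n+2 (n=1), ring A is aromatic (benzene).
Ring B has only sp² ring atoms; a planar conformation would have a fully conjugated π system of 8 electrons. But 8 = 4(2), which is 4n not 4n+2, so ring B is not aromatic (cyclooctatetraene) — cyclooctatetraene distorts into a non-planar tub to avoid antiaromaticity.
Ring C has six sp³ carbons, so it is not fully conjugated — not aromatic (cyclooctene).
Ring D has six sp³ carbons, so it is not fully conjugated — not aromatic (cyclooctene).
Ring E has two sp³ carbons, so it is not fully conjugated — not aromatic (1,4-cyclohexadiene).
Aromatic: A. Total: 1.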